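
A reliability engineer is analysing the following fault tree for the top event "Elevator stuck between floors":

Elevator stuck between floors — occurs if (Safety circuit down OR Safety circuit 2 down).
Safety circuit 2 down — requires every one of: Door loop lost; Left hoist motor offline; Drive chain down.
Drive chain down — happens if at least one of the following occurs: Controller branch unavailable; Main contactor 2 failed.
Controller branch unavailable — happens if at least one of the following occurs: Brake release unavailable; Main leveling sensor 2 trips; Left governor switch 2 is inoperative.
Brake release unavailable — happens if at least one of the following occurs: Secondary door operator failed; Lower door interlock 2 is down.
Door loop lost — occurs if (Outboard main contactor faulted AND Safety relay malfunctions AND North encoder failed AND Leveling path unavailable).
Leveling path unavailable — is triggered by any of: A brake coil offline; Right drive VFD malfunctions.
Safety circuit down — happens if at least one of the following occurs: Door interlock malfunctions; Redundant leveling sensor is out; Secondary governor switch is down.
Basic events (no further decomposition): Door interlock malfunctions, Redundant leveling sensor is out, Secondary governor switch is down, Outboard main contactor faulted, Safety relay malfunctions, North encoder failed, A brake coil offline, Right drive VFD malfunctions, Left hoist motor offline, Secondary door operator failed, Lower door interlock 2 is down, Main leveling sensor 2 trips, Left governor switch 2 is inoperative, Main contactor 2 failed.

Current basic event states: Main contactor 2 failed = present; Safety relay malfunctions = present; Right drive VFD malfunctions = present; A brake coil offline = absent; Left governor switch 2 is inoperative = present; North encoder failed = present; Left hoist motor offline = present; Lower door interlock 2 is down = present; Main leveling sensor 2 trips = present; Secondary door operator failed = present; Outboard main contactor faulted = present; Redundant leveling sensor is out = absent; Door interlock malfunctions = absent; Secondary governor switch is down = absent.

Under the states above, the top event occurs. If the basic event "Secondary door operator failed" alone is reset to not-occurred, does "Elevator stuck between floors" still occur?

Yes

Counterfactual: set "Secondary door operator failed" to not occurred.
Safety circuit down [OR]: Door interlock malfunctions=not, Redundant leveling sensor is out=not, Secondary governor switch is down=not → no input occurs → does not occur.
Leveling path unavailable [OR]: A brake coil offline=not, Right drive VFD malfunctions=occurs → at least one input occurs → occurs.
Door loop lost [AND]: Outboard main contactor faulted=occurs, Safety relay malfunctions=occurs, North encoder failed=occurs, Leveling path unavailable=occurs → all inputs occur → occurs.
Brake release unavailable [OR]: Secondary door operator failed=not, Lower door interlock 2 is down=occurs → at least one input occurs → occurs.
Controller branch unavailable [OR]: Brake release unavailable=occurs, Main leveling sensor 2 trips=occurs, Left governor switch 2 is inoperative=occurs → at least one input occurs → occurs.
Drive chain down [OR]: Controller branch unavailable=occurs, Main contactor 2 failed=occurs → at least one input occurs → occurs.
Safety circuit 2 down [AND]: Door loop lost=occurs, Left hoist motor offline=occurs, Drive chain down=occurs → all inputs occur → occurs.
Elevator stuck between floors [OR]: Safety circuit down=not, Safety circuit 2 down=occurs → at least one input occurs → occurs.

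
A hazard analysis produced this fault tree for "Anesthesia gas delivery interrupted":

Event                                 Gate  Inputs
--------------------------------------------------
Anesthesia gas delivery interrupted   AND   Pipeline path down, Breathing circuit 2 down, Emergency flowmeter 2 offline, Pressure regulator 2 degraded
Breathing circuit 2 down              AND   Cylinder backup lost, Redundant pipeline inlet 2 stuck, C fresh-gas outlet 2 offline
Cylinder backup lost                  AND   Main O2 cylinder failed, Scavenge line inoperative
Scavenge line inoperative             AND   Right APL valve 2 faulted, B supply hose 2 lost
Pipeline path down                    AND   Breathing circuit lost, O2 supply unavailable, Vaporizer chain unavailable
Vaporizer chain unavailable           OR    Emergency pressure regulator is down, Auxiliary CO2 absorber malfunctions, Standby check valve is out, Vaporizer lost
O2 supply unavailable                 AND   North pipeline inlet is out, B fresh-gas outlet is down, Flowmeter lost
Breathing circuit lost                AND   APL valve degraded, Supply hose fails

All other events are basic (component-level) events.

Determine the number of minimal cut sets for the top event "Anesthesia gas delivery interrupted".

Breathing circuit lost [AND]: one cut set from each child combined → 1 × 1 = 1 cut set(s).
O2 supply unavailable [AND]: one cut set from each child combined → 1 × 1 × 1 = 1 cut set(s).
Vaporizer chain unavailable [OR]: union of children's cut sets → 4 cut set(s).
Pipeline path down [AND]: one cut set from each child combined → 1 × 1 × 4 = 4 cut set(s).
Scavenge line inoperative [AND]: one cut set from each child combined → 1 × 1 = 1 cut set(s).
Cylinder backup lost [AND]: one cut set from each child combined → 1 × 1 = 1 cut set(s).
Breathing circuit 2 down [AND]: one cut set from each child combined → 1 × 1 × 1 = 1 cut set(s).
Anesthesia gas delivery interrupted [AND]: one cut set from each child combined → 4 × 1 × 1 × 1 = 4 cut set(s).
Minimal cut sets: {APL valve degraded, B fresh-gas outlet is down, B supply hose 2 lost, C fresh-gas outlet 2 offline, Emergency flowmeter 2 offline, Emergency pressure regulator is down, Flowmeter lost, Main O2 cylinder failed, North pipeline inlet is out, Pressure regulator 2 degraded, Redundant pipeline inlet 2 stuck, Right APL valve 2 faulted, Supply hose fails}; {APL valve degraded, Auxiliary CO2 absorber malfunctions, B fresh-gas outlet is down, B supply hose 2 lost, C fresh-gas outlet 2 offline, Emergency flowmeter 2 offline, Flowmeter lost, Main O2 cylinder failed, North pipeline inlet is out, Pressure regulator 2 degraded, Redundant pipeline inlet 2 stuck, Right APL valve 2 faulted, Supply hose fails}; {APL valve degraded, B fresh-gas outlet is down, B supply hose 2 lost, C fresh-gas outlet 2 offline, Emergency flowmeter 2 offline, Flowmeter lost, Main O2 cylinder failed, North pipeline inlet is out, Pressure regulator 2 degraded, Redundant pipeline inlet 2 stuck, Right APL valve 2 faulted, Standby check valve is out, Supply hose fails}; {APL valve degraded, B fresh-gas outlet is down, B supply hose 2 lost, C fresh-gas outlet 2 offline, Emergency flowmeter 2 offline, Flowmeter lost, Main O2 cylinder failed, North pipeline inlet is out, Pressure regulator 2 degraded, Redundant pipeline inlet 2 stuck, Right APL valve 2 faulted, Supply hose fails, Vaporizer lost}.

4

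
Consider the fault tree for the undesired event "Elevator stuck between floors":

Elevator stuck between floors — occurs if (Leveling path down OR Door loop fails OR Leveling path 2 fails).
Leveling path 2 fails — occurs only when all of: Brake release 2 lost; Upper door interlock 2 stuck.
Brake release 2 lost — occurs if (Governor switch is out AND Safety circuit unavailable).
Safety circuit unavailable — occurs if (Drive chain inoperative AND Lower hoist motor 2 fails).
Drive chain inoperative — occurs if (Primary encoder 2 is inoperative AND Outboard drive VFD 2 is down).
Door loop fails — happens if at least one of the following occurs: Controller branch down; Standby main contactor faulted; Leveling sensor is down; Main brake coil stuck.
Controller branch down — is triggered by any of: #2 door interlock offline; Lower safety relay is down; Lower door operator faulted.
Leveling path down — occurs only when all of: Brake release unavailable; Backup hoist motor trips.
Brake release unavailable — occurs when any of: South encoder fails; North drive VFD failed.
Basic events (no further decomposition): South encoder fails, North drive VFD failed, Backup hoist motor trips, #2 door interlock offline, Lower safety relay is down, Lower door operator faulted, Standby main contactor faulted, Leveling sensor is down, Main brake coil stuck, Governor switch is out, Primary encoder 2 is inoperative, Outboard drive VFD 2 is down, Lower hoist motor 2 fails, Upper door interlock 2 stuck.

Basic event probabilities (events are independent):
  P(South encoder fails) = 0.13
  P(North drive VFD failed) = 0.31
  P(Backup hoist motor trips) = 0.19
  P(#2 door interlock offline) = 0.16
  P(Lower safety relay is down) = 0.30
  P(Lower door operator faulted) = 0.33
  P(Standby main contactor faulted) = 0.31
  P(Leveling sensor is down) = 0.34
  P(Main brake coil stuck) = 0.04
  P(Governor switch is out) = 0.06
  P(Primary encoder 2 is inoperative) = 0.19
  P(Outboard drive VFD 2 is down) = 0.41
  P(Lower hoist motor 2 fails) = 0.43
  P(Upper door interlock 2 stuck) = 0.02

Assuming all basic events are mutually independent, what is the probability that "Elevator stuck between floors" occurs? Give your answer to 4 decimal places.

P(Brake release unavailable) [OR] = 1 − (1−0.13) × (1−0.31) = 0.399700
P(Leveling path down) [AND] = 0.399700 × 0.19 = 0.075943
P(Controller branch down) [OR] = 1 − (1−0.16) × (1−0.30) × (1−0.33) = 0.606040
P(Door loop fails) [OR] = 1 − (1−0.606040) × (1−0.31) × (1−0.34) × (1−0.04) = 0.827767
P(Drive chain inoperative) [AND] = 0.19 × 0.41 = 0.077900
P(Safety circuit unavailable) [AND] = 0.077900 × 0.43 = 0.033497
P(Brake release 2 lost) [AND] = 0.06 × 0.033497 = 0.002010
P(Leveling path 2 fails) [AND] = 0.002010 × 0.02 = 0.000040
P(Elevator stuck between floors) [OR] = 1 − (1−0.075943) × (1−0.827767) × (1−0.000040) = 0.840853
Rounded to 4 decimal places: P(Elevator stuck between floors) ≈ 0.8409.

0.8409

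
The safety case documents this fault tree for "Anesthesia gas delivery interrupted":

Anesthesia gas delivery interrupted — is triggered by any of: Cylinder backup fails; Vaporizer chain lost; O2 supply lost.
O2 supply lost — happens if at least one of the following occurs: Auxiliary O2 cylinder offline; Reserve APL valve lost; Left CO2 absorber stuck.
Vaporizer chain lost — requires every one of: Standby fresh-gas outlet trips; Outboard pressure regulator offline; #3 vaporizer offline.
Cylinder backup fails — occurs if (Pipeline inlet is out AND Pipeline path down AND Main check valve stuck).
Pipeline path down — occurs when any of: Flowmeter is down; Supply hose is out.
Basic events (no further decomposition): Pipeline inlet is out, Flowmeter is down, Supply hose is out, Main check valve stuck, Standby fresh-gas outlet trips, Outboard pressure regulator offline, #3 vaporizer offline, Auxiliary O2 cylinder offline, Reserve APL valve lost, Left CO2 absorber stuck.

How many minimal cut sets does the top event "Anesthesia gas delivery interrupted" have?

Pipeline path down [OR]: union of children's cut sets → 2 cut set(s).
Cylinder backup fails [AND]: one cut set from each child combined → 1 × 2 × 1 = 2 cut set(s).
Vaporizer chain lost [AND]: one cut set from each child combined → 1 × 1 × 1 = 1 cut set(s).
O2 supply lost [OR]: union of children's cut sets → 3 cut set(s).
Anesthesia gas delivery interrupted [OR]: union of children's cut sets → 6 cut set(s).
Minimal cut sets: {Flowmeter is down, Main check valve stuck, Pipeline inlet is out}; {Main check valve stuck, Pipeline inlet is out, Supply hose is out}; {#3 vaporizer offline, Outboard pressure regulator offline, Standby fresh-gas outlet trips}; {Auxiliary O2 cylinder offline}; {Reserve APL valve lost}; {Left CO2 absorber stuck}.

6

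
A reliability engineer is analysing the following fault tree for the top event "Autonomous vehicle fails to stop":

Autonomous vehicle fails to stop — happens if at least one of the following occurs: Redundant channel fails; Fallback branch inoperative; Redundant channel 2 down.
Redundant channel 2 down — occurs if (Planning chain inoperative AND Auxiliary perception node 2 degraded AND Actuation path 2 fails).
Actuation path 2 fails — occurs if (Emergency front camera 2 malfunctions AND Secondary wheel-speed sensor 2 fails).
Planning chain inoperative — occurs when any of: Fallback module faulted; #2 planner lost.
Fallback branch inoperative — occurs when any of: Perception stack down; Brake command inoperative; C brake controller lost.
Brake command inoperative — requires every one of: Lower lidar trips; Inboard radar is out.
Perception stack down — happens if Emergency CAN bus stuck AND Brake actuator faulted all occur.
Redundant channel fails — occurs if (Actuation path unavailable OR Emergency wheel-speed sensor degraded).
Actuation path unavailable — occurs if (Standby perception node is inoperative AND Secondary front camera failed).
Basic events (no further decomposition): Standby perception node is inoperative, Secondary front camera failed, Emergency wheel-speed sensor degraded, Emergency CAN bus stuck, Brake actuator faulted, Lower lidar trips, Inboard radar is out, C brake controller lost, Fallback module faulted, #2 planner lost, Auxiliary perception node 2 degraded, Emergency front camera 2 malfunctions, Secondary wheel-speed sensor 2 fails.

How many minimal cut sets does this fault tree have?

7

Actuation path unavailable [AND]: one cut set from each child combined → 1 × 1 = 1 cut set(s).
Redundant channel fails [OR]: union of children's cut sets → 2 cut set(s).
Perception stack down [AND]: one cut set from each child combined → 1 × 1 = 1 cut set(s).
Brake command inoperative [AND]: one cut set from each child combined → 1 × 1 = 1 cut set(s).
Fallback branch inoperative [OR]: union of children's cut sets → 3 cut set(s).
Planning chain inoperative [OR]: union of children's cut sets → 2 cut set(s).
Actuation path 2 fails [AND]: one cut set from each child combined → 1 × 1 = 1 cut set(s).
Redundant channel 2 down [AND]: one cut set from each child combined → 2 × 1 × 1 = 2 cut set(s).
Autonomous vehicle fails to stop [OR]: union of children's cut sets → 7 cut set(s).
Minimal cut sets: {Secondary front camera failed, Standby perception node is inoperative}; {Emergency wheel-speed sensor degraded}; {Brake actuator faulted, Emergency CAN bus stuck}; {Inboard radar is out, Lower lidar trips}; {C brake controller lost}; {Auxiliary perception node 2 degraded, Emergency front camera 2 malfunctions, Fallback module faulted, Secondary wheel-speed sensor 2 fails}; {#2 planner lost, Auxiliary perception node 2 degraded, Emergency front camera 2 malfunctions, Secondary wheel-speed sensor 2 fails}.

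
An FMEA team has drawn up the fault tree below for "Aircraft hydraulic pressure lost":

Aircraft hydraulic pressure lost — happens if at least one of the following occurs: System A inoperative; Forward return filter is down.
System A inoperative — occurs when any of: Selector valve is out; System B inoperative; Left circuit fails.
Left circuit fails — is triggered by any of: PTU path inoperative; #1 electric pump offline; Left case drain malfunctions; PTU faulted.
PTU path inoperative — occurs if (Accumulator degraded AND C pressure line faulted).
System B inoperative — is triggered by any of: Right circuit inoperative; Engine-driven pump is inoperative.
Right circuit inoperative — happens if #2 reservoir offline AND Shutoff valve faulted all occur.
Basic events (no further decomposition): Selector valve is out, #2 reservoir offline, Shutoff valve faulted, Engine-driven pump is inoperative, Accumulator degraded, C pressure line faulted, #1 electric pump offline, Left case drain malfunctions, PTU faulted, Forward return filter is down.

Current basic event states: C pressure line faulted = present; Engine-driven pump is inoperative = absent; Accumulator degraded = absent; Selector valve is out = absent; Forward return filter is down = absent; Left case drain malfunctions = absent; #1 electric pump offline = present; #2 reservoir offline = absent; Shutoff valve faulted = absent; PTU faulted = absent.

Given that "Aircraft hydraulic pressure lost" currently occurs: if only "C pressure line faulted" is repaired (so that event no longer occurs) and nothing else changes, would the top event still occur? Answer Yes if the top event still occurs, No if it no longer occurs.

Yes

Counterfactual: set "C pressure line faulted" to not occurred.
Right circuit inoperative [AND]: #2 reservoir offline=not, Shutoff valve faulted=not → not all inputs occur → does not occur.
System B inoperative [OR]: Right circuit inoperative=not, Engine-driven pump is inoperative=not → no input occurs → does not occur.
PTU path inoperative [AND]: Accumulator degraded=not, C pressure line faulted=not → not all inputs occur → does not occur.
Left circuit fails [OR]: PTU path inoperative=not, #1 electric pump offline=occurs, Left case drain malfunctions=not, PTU faulted=not → at least one input occurs → occurs.
System A inoperative [OR]: Selector valve is out=not, System B inoperative=not, Left circuit fails=occurs → at least one input occurs → occurs.
Aircraft hydraulic pressure lost [OR]: System A inoperative=occurs, Forward return filter is down=not → at least one input occurs → occurs.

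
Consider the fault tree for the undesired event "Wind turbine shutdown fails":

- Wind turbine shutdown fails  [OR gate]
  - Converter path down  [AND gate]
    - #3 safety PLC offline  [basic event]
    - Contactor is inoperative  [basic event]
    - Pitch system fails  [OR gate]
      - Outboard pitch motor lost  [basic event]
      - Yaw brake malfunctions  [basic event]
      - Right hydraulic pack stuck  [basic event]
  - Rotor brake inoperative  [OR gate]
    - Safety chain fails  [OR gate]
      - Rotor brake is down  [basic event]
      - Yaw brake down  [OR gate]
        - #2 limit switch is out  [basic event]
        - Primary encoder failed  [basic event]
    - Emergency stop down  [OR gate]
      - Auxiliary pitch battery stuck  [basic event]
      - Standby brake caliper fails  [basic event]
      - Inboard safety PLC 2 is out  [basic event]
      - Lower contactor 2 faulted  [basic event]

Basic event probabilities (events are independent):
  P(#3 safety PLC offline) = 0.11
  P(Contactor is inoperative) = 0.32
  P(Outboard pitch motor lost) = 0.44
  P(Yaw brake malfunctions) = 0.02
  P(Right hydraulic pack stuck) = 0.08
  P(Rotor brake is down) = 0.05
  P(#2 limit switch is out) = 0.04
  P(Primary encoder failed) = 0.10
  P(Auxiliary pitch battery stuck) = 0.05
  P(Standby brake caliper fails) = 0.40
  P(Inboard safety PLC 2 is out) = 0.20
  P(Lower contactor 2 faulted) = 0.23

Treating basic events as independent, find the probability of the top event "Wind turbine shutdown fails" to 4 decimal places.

0.7168

P(Pitch system fails) [OR] = 1 − (1−0.44) × (1−0.02) × (1−0.08) = 0.495104
P(Converter path down) [AND] = 0.11 × 0.32 × 0.495104 = 0.017428
P(Yaw brake down) [OR] = 1 − (1−0.04) × (1−0.10) = 0.136000
P(Safety chain fails) [OR] = 1 − (1−0.05) × (1−0.136000) = 0.179200
P(Emergency stop down) [OR] = 1 − (1−0.05) × (1−0.40) × (1−0.20) × (1−0.23) = 0.648880
P(Rotor brake inoperative) [OR] = 1 − (1−0.179200) × (1−0.648880) = 0.711801
P(Wind turbine shutdown fails) [OR] = 1 − (1−0.017428) × (1−0.711801) = 0.716824
Rounded to 4 decimal places: P(Wind turbine shutdown fails) ≈ 0.7168.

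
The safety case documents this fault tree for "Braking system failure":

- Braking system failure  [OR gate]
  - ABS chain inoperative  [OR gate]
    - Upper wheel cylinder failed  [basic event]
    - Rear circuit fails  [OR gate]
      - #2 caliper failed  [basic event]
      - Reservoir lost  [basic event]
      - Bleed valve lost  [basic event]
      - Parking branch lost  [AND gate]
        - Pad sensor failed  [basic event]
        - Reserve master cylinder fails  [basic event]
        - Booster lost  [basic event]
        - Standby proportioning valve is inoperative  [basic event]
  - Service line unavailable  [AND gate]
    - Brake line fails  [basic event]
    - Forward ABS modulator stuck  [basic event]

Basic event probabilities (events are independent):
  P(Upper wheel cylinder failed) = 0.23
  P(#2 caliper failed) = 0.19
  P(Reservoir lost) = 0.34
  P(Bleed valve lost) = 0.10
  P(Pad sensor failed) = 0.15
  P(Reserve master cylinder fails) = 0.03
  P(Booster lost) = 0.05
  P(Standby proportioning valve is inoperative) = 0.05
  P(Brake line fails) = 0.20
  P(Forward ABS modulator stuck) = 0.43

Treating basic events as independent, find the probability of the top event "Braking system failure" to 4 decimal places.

P(Parking branch lost) [AND] = 0.15 × 0.03 × 0.05 × 0.05 = 0.000011
P(Rear circuit fails) [OR] = 1 − (1−0.19) × (1−0.34) × (1−0.10) × (1−0.000011) = 0.518865
P(ABS chain inoperative) [OR] = 1 − (1−0.23) × (1−0.518865) = 0.629526
P(Service line unavailable) [AND] = 0.20 × 0.43 = 0.086000
P(Braking system failure) [OR] = 1 − (1−0.629526) × (1−0.086000) = 0.661387
Rounded to 4 decimal places: P(Braking system failure) ≈ 0.6614.

0.6614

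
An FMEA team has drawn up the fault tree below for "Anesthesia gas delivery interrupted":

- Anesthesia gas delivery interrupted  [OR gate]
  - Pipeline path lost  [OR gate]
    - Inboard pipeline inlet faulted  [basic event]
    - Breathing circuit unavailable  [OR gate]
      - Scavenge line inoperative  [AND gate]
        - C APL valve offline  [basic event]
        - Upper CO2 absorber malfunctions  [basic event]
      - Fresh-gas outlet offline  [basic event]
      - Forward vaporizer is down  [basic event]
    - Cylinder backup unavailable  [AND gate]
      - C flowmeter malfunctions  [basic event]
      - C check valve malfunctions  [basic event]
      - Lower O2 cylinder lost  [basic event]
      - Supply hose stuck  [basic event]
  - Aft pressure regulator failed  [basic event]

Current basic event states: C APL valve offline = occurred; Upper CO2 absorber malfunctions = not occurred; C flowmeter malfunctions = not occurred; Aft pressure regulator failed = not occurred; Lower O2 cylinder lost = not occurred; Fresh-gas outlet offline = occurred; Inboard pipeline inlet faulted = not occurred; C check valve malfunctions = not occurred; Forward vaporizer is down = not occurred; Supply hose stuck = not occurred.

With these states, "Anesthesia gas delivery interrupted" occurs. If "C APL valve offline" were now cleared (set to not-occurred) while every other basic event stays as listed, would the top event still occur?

Counterfactual: set "C APL valve offline" to not occurred.
Scavenge line inoperative [AND]: C APL valve offline=not, Upper CO2 absorber malfunctions=not → not all inputs occur → does not occur.
Breathing circuit unavailable [OR]: Scavenge line inoperative=not, Fresh-gas outlet offline=occurs, Forward vaporizer is down=not → at least one input occurs → occurs.
Cylinder backup unavailable [AND]: C flowmeter malfunctions=not, C check valve malfunctions=not, Lower O2 cylinder lost=not, Supply hose stuck=not → not all inputs occur → does not occur.
Pipeline path lost [OR]: Inboard pipeline inlet faulted=not, Breathing circuit unavailable=occurs, Cylinder backup unavailable=not → at least one input occurs → occurs.
Anesthesia gas delivery interrupted [OR]: Pipeline path lost=occurs, Aft pressure regulator failed=not → at least one input occurs → occurs.

Yes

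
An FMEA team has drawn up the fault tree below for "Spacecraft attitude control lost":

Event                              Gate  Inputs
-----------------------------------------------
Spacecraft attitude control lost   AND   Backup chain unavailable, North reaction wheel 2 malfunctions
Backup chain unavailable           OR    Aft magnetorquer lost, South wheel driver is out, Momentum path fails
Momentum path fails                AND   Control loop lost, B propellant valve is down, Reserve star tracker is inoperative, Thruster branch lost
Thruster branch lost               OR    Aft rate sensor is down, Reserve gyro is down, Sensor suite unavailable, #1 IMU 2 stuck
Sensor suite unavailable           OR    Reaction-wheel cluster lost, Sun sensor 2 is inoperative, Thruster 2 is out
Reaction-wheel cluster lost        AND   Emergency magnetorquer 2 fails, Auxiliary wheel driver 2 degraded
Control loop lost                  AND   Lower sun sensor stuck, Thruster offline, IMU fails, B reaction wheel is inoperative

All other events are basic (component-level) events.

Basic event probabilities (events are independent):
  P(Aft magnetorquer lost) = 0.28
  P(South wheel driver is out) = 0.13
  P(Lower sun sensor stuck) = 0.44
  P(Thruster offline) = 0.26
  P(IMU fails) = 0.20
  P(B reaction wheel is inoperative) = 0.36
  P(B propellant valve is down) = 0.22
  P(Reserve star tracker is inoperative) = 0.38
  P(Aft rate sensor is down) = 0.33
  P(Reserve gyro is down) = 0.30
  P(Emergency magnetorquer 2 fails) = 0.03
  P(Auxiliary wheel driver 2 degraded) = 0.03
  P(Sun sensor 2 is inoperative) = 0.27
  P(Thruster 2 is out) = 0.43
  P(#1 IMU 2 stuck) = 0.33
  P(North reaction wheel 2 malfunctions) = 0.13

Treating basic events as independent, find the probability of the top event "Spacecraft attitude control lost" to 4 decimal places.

P(Control loop lost) [AND] = 0.44 × 0.26 × 0.20 × 0.36 = 0.008237
P(Reaction-wheel cluster lost) [AND] = 0.03 × 0.03 = 0.000900
P(Sensor suite unavailable) [OR] = 1 − (1−0.000900) × (1−0.27) × (1−0.43) = 0.584274
P(Thruster branch lost) [OR] = 1 − (1−0.33) × (1−0.30) × (1−0.584274) × (1−0.33) = 0.869366
P(Momentum path fails) [AND] = 0.008237 × 0.22 × 0.38 × 0.869366 = 0.000599
P(Backup chain unavailable) [OR] = 1 − (1−0.28) × (1−0.13) × (1−0.000599) = 0.373975
P(Spacecraft attitude control lost) [AND] = 0.373975 × 0.13 = 0.048617
Rounded to 4 decimal places: P(Spacecraft attitude control lost) ≈ 0.0486.

0.0486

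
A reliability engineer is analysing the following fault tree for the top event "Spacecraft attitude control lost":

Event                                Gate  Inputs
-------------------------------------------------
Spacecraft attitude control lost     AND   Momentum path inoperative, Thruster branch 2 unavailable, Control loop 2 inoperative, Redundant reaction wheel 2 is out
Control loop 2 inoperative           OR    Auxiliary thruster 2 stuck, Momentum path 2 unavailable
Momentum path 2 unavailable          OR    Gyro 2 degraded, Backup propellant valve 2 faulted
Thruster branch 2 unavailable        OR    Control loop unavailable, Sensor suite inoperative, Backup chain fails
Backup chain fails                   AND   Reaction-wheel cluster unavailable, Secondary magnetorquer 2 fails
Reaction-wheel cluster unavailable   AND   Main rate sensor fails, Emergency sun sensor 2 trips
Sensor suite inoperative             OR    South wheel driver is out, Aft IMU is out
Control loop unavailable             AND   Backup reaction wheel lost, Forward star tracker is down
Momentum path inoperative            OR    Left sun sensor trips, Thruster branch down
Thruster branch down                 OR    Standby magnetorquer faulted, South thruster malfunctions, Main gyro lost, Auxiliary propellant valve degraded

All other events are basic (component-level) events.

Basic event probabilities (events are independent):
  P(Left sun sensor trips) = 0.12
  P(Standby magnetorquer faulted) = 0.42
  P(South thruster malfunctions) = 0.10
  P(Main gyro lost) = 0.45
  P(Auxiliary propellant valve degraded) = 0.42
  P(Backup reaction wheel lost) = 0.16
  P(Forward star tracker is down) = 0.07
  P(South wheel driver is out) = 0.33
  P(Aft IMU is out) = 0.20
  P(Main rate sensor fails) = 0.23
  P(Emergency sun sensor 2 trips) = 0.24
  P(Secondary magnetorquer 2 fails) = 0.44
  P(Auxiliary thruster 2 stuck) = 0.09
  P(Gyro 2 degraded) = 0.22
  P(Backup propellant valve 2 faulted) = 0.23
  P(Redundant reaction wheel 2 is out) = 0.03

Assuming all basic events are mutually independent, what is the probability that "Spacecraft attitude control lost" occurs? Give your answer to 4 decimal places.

P(Thruster branch down) [OR] = 1 − (1−0.42) × (1−0.10) × (1−0.45) × (1−0.42) = 0.833482
P(Momentum path inoperative) [OR] = 1 − (1−0.12) × (1−0.833482) = 0.853464
P(Control loop unavailable) [AND] = 0.16 × 0.07 = 0.011200
P(Sensor suite inoperative) [OR] = 1 − (1−0.33) × (1−0.20) = 0.464000
P(Reaction-wheel cluster unavailable) [AND] = 0.23 × 0.24 = 0.055200
P(Backup chain fails) [AND] = 0.055200 × 0.44 = 0.024288
P(Thruster branch 2 unavailable) [OR] = 1 − (1−0.011200) × (1−0.464000) × (1−0.024288) = 0.482876
P(Momentum path 2 unavailable) [OR] = 1 − (1−0.22) × (1−0.23) = 0.399400
P(Control loop 2 inoperative) [OR] = 1 − (1−0.09) × (1−0.399400) = 0.453454
P(Spacecraft attitude control lost) [AND] = 0.853464 × 0.482876 × 0.453454 × 0.03 = 0.005606
Rounded to 4 decimal places: P(Spacecraft attitude control lost) ≈ 0.0056.

0.0056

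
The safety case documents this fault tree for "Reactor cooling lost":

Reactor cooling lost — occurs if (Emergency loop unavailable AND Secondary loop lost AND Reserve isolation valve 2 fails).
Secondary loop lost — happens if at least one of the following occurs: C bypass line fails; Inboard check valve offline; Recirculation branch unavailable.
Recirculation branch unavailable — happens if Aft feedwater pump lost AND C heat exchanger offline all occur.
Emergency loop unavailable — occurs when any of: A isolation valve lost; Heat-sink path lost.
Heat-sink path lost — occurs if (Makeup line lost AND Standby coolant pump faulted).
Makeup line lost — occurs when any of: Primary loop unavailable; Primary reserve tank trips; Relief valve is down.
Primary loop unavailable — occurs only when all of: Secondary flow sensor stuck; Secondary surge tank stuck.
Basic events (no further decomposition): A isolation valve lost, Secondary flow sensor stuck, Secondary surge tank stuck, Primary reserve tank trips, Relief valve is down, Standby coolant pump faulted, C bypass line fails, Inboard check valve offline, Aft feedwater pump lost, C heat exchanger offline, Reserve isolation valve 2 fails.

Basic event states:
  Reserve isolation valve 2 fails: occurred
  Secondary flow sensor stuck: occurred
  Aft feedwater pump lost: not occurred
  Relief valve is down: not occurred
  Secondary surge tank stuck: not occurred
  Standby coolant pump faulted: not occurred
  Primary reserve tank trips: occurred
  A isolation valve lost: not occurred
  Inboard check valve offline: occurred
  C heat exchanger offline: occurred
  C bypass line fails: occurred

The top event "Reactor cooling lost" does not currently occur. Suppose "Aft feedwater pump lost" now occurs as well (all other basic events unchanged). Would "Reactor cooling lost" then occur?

Counterfactual: set "Aft feedwater pump lost" to occurred.
Primary loop unavailable [AND]: Secondary flow sensor stuck=occurs, Secondary surge tank stuck=not → not all inputs occur → does not occur.
Makeup line lost [OR]: Primary loop unavailable=not, Primary reserve tank trips=occurs, Relief valve is down=not → at least one input occurs → occurs.
Heat-sink path lost [AND]: Makeup line lost=occurs, Standby coolant pump faulted=not → not all inputs occur → does not occur.
Emergency loop unavailable [OR]: A isolation valve lost=not, Heat-sink path lost=not → no input occurs → does not occur.
Recirculation branch unavailable [AND]: Aft feedwater pump lost=occurs, C heat exchanger offline=occurs → all inputs occur → occurs.
Secondary loop lost [OR]: C bypass line fails=occurs, Inboard check valve offline=occurs, Recirculation branch unavailable=occurs → at least one input occurs → occurs.
Reactor cooling lost [AND]: Emergency loop unavailable=not, Secondary loop lost=occurs, Reserve isolation valve 2 fails=occurs → not all inputs occur → does not occur.

No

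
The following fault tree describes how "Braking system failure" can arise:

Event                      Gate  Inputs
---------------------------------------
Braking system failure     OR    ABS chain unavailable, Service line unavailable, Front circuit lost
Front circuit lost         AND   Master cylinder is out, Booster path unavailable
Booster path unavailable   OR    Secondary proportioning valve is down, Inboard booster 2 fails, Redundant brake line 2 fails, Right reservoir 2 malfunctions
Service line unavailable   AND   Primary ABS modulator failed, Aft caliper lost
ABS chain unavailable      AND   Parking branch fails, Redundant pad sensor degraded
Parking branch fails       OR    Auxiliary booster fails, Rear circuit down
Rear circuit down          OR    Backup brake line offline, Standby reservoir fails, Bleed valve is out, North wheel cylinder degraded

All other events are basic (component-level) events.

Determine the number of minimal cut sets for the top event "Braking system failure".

10

Rear circuit down [OR]: union of children's cut sets → 4 cut set(s).
Parking branch fails [OR]: union of children's cut sets → 5 cut set(s).
ABS chain unavailable [AND]: one cut set from each child combined → 5 × 1 = 5 cut set(s).
Service line unavailable [AND]: one cut set from each child combined → 1 × 1 = 1 cut set(s).
Booster path unavailable [OR]: union of children's cut sets → 4 cut set(s).
Front circuit lost [AND]: one cut set from each child combined → 1 × 4 = 4 cut set(s).
Braking system failure [OR]: union of children's cut sets → 10 cut set(s).
Minimal cut sets: {Auxiliary booster fails, Redundant pad sensor degraded}; {Backup brake line offline, Redundant pad sensor degraded}; {Redundant pad sensor degraded, Standby reservoir fails}; {Bleed valve is out, Redundant pad sensor degraded}; {North wheel cylinder degraded, Redundant pad sensor degraded}; {Aft caliper lost, Primary ABS modulator failed}; {Master cylinder is out, Secondary proportioning valve is down}; {Inboard booster 2 fails, Master cylinder is out}; {Master cylinder is out, Redundant brake line 2 fails}; {Master cylinder is out, Right reservoir 2 malfunctions}.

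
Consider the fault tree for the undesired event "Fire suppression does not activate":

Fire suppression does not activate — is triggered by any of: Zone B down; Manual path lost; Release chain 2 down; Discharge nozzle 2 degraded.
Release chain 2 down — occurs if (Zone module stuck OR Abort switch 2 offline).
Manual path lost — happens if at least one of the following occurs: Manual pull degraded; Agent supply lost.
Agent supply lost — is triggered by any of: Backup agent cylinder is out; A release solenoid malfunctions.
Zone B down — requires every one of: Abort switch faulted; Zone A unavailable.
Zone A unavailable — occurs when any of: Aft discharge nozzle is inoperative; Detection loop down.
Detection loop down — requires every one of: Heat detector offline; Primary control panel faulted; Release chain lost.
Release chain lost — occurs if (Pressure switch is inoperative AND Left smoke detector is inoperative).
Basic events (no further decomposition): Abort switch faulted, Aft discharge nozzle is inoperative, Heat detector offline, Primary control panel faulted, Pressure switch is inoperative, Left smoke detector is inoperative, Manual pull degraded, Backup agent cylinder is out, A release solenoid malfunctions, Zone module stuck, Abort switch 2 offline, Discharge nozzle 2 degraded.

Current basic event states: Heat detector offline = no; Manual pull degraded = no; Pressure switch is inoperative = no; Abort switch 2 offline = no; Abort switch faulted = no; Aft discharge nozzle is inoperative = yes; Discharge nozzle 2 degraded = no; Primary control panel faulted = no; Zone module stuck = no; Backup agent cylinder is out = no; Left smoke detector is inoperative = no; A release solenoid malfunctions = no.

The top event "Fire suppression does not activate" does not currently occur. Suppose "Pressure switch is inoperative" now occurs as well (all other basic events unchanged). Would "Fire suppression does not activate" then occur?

No

Counterfactual: set "Pressure switch is inoperative" to occurred.
Release chain lost [AND]: Pressure switch is inoperative=occurs, Left smoke detector is inoperative=not → not all inputs occur → does not occur.
Detection loop down [AND]: Heat detector offline=not, Primary control panel faulted=not, Release chain lost=not → not all inputs occur → does not occur.
Zone A unavailable [OR]: Aft discharge nozzle is inoperative=occurs, Detection loop down=not → at least one input occurs → occurs.
Zone B down [AND]: Abort switch faulted=not, Zone A unavailable=occurs → not all inputs occur → does not occur.
Agent supply lost [OR]: Backup agent cylinder is out=not, A release solenoid malfunctions=not → no input occurs → does not occur.
Manual path lost [OR]: Manual pull degraded=not, Agent supply lost=not → no input occurs → does not occur.
Release chain 2 down [OR]: Zone module stuck=not, Abort switch 2 offline=not → no input occurs → does not occur.
Fire suppression does not activate [OR]: Zone B down=not, Manual path lost=not, Release chain 2 down=not, Discharge nozzle 2 degraded=not → no input occurs → does not occur.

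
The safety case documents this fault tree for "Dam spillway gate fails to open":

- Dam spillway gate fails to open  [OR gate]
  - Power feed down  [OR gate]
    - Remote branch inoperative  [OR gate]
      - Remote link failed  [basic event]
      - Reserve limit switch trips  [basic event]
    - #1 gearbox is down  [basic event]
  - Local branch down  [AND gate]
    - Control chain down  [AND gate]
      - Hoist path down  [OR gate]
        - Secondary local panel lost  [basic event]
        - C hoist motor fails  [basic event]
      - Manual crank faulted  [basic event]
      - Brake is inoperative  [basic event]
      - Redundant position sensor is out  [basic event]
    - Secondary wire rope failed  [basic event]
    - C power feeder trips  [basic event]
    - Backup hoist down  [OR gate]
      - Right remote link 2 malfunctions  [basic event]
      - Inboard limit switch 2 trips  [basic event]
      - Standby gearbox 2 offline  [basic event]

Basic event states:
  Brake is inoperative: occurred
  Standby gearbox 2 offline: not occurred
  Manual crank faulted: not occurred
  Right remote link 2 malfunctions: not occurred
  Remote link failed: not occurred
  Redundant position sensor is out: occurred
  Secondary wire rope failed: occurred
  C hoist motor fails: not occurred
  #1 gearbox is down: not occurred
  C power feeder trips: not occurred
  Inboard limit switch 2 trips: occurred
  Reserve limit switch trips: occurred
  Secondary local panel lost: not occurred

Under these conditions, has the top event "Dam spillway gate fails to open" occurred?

Yes

Remote branch inoperative [OR]: Remote link failed=not, Reserve limit switch trips=occurs → at least one input occurs → occurs.
Power feed down [OR]: Remote branch inoperative=occurs, #1 gearbox is down=not → at least one input occurs → occurs.
Hoist path down [OR]: Secondary local panel lost=not, C hoist motor fails=not → no input occurs → does not occur.
Control chain down [AND]: Hoist path down=not, Manual crank faulted=not, Brake is inoperative=occurs, Redundant position sensor is out=occurs → not all inputs occur → does not occur.
Backup hoist down [OR]: Right remote link 2 malfunctions=not, Inboard limit switch 2 trips=occurs, Standby gearbox 2 offline=not → at least one input occurs → occurs.
Local branch down [AND]: Control chain down=not, Secondary wire rope failed=occurs, C power feeder trips=not, Backup hoist down=occurs → not all inputs occur → does not occur.
Dam spillway gate fails to open [OR]: Power feed down=occurs, Local branch down=not → at least one input occurs → occurs.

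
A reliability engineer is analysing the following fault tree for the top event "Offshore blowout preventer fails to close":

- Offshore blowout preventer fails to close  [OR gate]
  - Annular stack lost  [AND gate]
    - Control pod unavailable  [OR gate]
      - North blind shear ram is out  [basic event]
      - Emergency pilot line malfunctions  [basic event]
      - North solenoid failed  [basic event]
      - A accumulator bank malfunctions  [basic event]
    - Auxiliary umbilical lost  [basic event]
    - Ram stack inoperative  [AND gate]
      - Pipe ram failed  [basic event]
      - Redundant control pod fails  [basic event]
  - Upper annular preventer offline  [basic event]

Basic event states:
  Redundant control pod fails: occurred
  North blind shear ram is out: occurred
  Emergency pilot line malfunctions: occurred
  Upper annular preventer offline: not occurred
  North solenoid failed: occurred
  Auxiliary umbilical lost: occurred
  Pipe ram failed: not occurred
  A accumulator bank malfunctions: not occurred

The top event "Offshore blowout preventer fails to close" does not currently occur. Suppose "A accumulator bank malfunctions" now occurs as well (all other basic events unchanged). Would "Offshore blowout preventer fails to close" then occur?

Counterfactual: set "A accumulator bank malfunctions" to occurred.
Control pod unavailable [OR]: North blind shear ram is out=occurs, Emergency pilot line malfunctions=occurs, North solenoid failed=occurs, A accumulator bank malfunctions=occurs → at least one input occurs → occurs.
Ram stack inoperative [AND]: Pipe ram failed=not, Redundant control pod fails=occurs → not all inputs occur → does not occur.
Annular stack lost [AND]: Control pod unavailable=occurs, Auxiliary umbilical lost=occurs, Ram stack inoperative=not → not all inputs occur → does not occur.
Offshore blowout preventer fails to close [OR]: Annular stack lost=not, Upper annular preventer offline=not → no input occurs → does not occur.

No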